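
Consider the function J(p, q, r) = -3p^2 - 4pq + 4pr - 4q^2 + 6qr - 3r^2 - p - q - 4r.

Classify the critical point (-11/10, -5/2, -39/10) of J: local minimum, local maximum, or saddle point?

local maximum

The Hessian is constant: H = [[-6, -4, 4], [-4, -8, 6], [4, 6, -6]].
Leading principal minors: Δ₁ = -6, Δ₂ = 32, Δ₃ = -40.
The minors alternate sign starting negative (−, +, −), so H is negative definite: a local maximum.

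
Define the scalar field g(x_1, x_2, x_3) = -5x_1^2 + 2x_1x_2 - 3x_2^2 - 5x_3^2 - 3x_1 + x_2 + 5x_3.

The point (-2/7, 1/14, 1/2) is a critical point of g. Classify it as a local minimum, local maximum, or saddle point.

local maximum

The Hessian is constant: H = [[-10, 2, 0], [2, -6, 0], [0, 0, -10]].
Leading principal minors: Δ₁ = -10, Δ₂ = 56, Δ₃ = -560.
The minors alternate sign starting negative (−, +, −), so H is negative definite: a local maximum.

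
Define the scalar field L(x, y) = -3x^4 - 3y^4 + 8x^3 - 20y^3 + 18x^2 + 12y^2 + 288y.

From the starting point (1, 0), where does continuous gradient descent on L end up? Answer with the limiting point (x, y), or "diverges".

L is separable, so gradient descent decouples: x follows -∂L/∂x, y follows -∂L/∂y.
∂L/∂x = -12x(x - 3)(x + 1); at x=1 this is 48, so x decreases.
∂L/∂y = -12(y - 2)(y + 3)(y + 4); at y=0 this is 288, so y decreases.
x converges to its nearest critical value 0 (a local min of the x-part); y converges to -3. The iterate converges to (0, -3).

(0, -3)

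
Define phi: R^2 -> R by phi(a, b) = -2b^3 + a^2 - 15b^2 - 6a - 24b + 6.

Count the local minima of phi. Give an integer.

phi separates as a function of a plus a function of b, so ∇phi=0 decouples.
∂phi/∂a = 2(a - 3) = 0 at a ∈ {3}; ∂phi/∂b = -6(b + 1)(b + 4) = 0 at b ∈ {-4, -1}.
The Hessian is diagonal: diag(phi_aa, phi_bb). Second derivatives: phi_aa(3)=2; phi_bb(-4)=18, phi_bb(-1)=-18.
Local minima occur where both diagonal entries positive: (3, -4). Count: 1.

1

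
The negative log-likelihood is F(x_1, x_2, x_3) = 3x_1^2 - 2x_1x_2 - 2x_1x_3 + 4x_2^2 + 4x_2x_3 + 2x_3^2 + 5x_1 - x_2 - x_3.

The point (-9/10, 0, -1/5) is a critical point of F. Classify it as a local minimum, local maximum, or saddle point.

The Hessian is constant: H = [[6, -2, -2], [-2, 8, 4], [-2, 4, 4]].
Leading principal minors: Δ₁ = 6, Δ₂ = 44, Δ₃ = 80.
All leading minors are positive, so H is positive definite: a local minimum.

local minimum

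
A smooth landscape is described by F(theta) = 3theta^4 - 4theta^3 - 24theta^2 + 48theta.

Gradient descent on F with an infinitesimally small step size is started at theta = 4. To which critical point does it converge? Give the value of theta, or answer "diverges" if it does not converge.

F'(theta) = 12(theta - 2)(theta - 1)(theta + 2), so F'(4) = 432.
Gradient descent moves in the -F' direction, i.e. theta is decreasing.
The nearest critical point in that direction is theta = 2, where F'' = 48 > 0 (a local minimum). The iterate converges there.

2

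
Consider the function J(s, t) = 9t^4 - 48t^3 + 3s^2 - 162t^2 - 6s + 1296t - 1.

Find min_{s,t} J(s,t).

-3325

J(s,t) separates as P(s) + Q(t) − 1, so its minimum is min P + min Q − 1.
P'(s) = 6s - 6 vanishes at s ∈ {1}; Q'(t) = 36(t - 4)(t - 3)(t + 3) vanishes at t ∈ {-3, 3, 4}.
Local minima of P (where P''>0): P(1)=-3. Local minima of Q: Q(-3)=-3321, Q(4)=1824.
So the global minimum of J is P(1) + Q(-3) − 1 = -3 − 3321 − 1 = -3325, attained at (1, -3).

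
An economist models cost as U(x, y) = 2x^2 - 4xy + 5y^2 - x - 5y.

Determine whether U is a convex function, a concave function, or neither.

convex

U is quadratic, so its Hessian is the constant matrix H = [[4, -4], [-4, 10]].
det(H) = 24, tr(H) = 14.
det(H) > 0 and tr(H) > 0, so H is positive definite everywhere: convex.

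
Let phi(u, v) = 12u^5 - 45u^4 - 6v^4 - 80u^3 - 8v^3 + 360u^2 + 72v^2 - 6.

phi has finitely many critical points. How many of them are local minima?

2

phi separates as a function of u plus a function of v, so ∇phi=0 decouples.
∂phi/∂u = 60u(u - 3)(u - 2)(u + 2) = 0 at u ∈ {-2, 0, 2, 3}; ∂phi/∂v = -24v(v - 2)(v + 3) = 0 at v ∈ {-3, 0, 2}.
The Hessian is diagonal: diag(phi_uu, phi_vv). Second derivatives: phi_uu(-2)=-2400, phi_uu(0)=720, phi_uu(2)=-480, phi_uu(3)=900; phi_vv(-3)=-360, phi_vv(0)=144, phi_vv(2)=-240.
Local minima occur where both diagonal entries positive: (0, 0), (3, 0). Count: 2.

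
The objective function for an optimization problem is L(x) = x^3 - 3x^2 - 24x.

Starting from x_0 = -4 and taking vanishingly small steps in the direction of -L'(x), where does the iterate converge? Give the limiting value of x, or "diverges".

L'(x) = 3(x - 4)(x + 2), so L'(-4) = 48.
Gradient descent moves in the -L' direction, i.e. x is decreasing.
There is no critical point below x=-4, and L' keeps the same sign, so the iterate runs off to −∞.

diverges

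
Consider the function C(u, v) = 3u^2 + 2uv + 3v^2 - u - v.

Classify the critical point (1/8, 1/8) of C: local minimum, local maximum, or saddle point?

local minimum

The Hessian of C is constant: H = [[6, 2], [2, 6]].
det(H) = 6·6 − 2² = 32.
det(H) > 0 and tr(H) = 12 > 0, so H is positive definite and the point is a local minimum.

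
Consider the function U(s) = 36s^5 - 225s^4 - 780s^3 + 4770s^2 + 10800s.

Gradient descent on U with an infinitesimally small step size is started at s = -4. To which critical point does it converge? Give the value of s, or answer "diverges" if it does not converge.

diverges

U'(s) = 180(s - 5)(s - 4)(s + 1)(s + 3), so U'(-4) = 38880.
Gradient descent moves in the -U' direction, i.e. s is decreasing.
There is no critical point below s=-4, and U' keeps the same sign, so the iterate runs off to −∞.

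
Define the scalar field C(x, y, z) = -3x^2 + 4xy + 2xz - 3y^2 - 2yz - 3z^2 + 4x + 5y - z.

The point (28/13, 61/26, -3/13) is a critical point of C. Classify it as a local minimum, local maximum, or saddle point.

The Hessian is constant: H = [[-6, 4, 2], [4, -6, -2], [2, -2, -6]].
Leading principal minors: Δ₁ = -6, Δ₂ = 20, Δ₃ = -104.
The minors alternate sign starting negative (−, +, −), so H is negative definite: a local maximum.

local maximum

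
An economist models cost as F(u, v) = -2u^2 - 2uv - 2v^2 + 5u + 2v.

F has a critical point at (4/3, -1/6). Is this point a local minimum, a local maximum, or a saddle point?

local maximum

The Hessian of F is constant: H = [[-4, -2], [-2, -4]].
det(H) = (-4)·(-4) − (-2)² = 12.
det(H) > 0 and tr(H) = -8 < 0, so H is negative definite and the point is a local maximum.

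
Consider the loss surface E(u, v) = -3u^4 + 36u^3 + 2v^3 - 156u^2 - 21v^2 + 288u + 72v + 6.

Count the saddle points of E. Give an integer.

E separates as a function of u plus a function of v, so ∇E=0 decouples.
∂E/∂u = -12(u - 4)(u - 3)(u - 2) = 0 at u ∈ {2, 3, 4}; ∂E/∂v = 6(v - 4)(v - 3) = 0 at v ∈ {3, 4}.
The Hessian is diagonal: diag(E_uu, E_vv). Second derivatives: E_uu(2)=-24, E_uu(3)=12, E_uu(4)=-24; E_vv(3)=-6, E_vv(4)=6.
Saddle points occur where the two diagonal entries have opposite signs: (2, 4), (3, 3), (4, 4). Count: 3.

3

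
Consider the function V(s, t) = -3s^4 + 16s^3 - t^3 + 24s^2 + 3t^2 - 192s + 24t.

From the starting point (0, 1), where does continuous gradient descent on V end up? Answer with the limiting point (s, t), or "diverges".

V is separable, so gradient descent decouples: s follows -∂V/∂s, t follows -∂V/∂t.
∂V/∂s = -12(s - 4)(s - 2)(s + 2); at s=0 this is -192, so s increases.
∂V/∂t = -3(t - 4)(t + 2); at t=1 this is 27, so t decreases.
s converges to its nearest critical value 2 (a local min of the s-part); t converges to -2. The iterate converges to (2, -2).

(2, -2)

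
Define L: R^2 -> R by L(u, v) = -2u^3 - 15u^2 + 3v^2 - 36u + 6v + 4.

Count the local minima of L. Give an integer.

1

L separates as a function of u plus a function of v, so ∇L=0 decouples.
∂L/∂u = -6(u + 2)(u + 3) = 0 at u ∈ {-3, -2}; ∂L/∂v = 6(v + 1) = 0 at v ∈ {-1}.
The Hessian is diagonal: diag(L_uu, L_vv). Second derivatives: L_uu(-3)=6, L_uu(-2)=-6; L_vv(-1)=6.
Local minima occur where both diagonal entries positive: (-3, -1). Count: 1.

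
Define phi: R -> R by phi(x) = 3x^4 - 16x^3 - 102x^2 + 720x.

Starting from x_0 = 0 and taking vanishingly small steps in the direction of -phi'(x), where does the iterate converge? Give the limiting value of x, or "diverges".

phi'(x) = 12(x - 5)(x - 3)(x + 4), so phi'(0) = 720.
Gradient descent moves in the -phi' direction, i.e. x is decreasing.
The nearest critical point in that direction is x = -4, where phi'' = 756 > 0 (a local minimum). The iterate converges there.

-4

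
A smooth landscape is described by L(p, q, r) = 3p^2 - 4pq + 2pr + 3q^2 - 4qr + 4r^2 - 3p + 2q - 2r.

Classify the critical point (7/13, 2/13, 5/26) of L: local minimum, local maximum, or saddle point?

local minimum

The Hessian is constant: H = [[6, -4, 2], [-4, 6, -4], [2, -4, 8]].
Leading principal minors: Δ₁ = 6, Δ₂ = 20, Δ₃ = 104.
All leading minors are positive, so H is positive definite: a local minimum.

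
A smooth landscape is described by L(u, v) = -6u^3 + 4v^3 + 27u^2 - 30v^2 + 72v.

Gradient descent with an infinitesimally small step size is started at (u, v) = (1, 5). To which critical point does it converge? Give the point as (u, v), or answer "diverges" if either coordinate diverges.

L is separable, so gradient descent decouples: u follows -∂L/∂u, v follows -∂L/∂v.
∂L/∂u = -18u(u - 3); at u=1 this is 36, so u decreases.
∂L/∂v = 12(v - 3)(v - 2); at v=5 this is 72, so v decreases.
u converges to its nearest critical value 0 (a local min of the u-part); v converges to 3. The iterate converges to (0, 3).

(0, 3)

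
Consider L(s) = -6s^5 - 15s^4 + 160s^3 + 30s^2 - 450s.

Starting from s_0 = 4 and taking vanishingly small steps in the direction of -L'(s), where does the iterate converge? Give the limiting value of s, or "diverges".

L'(s) = -30(s - 3)(s - 1)(s + 1)(s + 5), so L'(4) = -4050.
Gradient descent moves in the -L' direction, i.e. s is increasing.
There is no critical point above s=4, and L' keeps the same sign, so the iterate runs off to +∞.

diverges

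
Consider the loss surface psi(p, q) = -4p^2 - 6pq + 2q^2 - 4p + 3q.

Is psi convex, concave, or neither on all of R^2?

psi is quadratic, so its Hessian is the constant matrix H = [[-8, -6], [-6, 4]].
det(H) = -68, tr(H) = -4.
det(H) < 0, so H is indefinite: neither convex nor concave.

neither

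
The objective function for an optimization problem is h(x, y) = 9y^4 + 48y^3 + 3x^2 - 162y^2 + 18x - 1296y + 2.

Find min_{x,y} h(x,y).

h(x,y) separates as P(x) + Q(y) + 2, so its minimum is min P + min Q + 2.
P'(x) = 6x + 18 vanishes at x ∈ {-3}; Q'(y) = 36(y - 3)(y + 3)(y + 4) vanishes at y ∈ {-4, -3, 3}.
Local minima of P (where P''>0): P(-3)=-27. Local minima of Q: Q(-4)=1824, Q(3)=-3321.
So the global minimum of h is P(-3) + Q(3) + 2 = -27 − 3321 + 2 = -3346, attained at (-3, 3).

-3346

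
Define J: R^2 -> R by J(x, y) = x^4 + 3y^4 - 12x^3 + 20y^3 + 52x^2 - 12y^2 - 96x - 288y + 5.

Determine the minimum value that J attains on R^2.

J(x,y) separates as P(x) + Q(y) + 5, so its minimum is min P + min Q + 5.
P'(x) = 4(x - 4)(x - 3)(x - 2) vanishes at x ∈ {2, 3, 4}; Q'(y) = 12(y - 2)(y + 3)(y + 4) vanishes at y ∈ {-4, -3, 2}.
Local minima of P (where P''>0): P(2)=-64, P(4)=-64. Local minima of Q: Q(-4)=448, Q(2)=-416.
So the global minimum of J is P(2) + Q(2) + 5 = -64 − 416 + 5 = -475, attained at (2, 2).

-475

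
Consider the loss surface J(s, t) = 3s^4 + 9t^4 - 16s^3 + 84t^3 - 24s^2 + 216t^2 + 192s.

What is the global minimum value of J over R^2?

J(s,t) separates as P(s) + Q(t), so its minimum is min P + min Q.
P'(s) = 12(s - 4)(s - 2)(s + 2) vanishes at s ∈ {-2, 2, 4}; Q'(t) = 36t(t + 3)(t + 4) vanishes at t ∈ {-4, -3, 0}.
Local minima of P (where P''>0): P(-2)=-304, P(4)=128. Local minima of Q: Q(-4)=384, Q(0)=0.
So the global minimum of J is P(-2) + Q(0) = -304 + 0 = -304, attained at (-2, 0).

-304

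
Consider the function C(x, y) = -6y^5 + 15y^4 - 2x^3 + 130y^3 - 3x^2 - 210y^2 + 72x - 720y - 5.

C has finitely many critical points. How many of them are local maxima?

C separates as a function of x plus a function of y, so ∇C=0 decouples.
∂C/∂x = -6(x - 3)(x + 4) = 0 at x ∈ {-4, 3}; ∂C/∂y = -30(y - 4)(y - 2)(y + 1)(y + 3) = 0 at y ∈ {-3, -1, 2, 4}.
The Hessian is diagonal: diag(C_xx, C_yy). Second derivatives: C_xx(-4)=42, C_xx(3)=-42; C_yy(-3)=2100, C_yy(-1)=-900, C_yy(2)=900, C_yy(4)=-2100.
Local maxima occur where both diagonal entries negative: (3, -1), (3, 4). Count: 2.

2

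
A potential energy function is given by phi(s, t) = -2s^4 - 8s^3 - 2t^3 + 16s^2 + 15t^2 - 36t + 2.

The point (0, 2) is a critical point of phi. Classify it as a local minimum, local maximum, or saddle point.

The mixed partial ∂²phi/∂s∂t is 0, so the Hessian at any point is diag(phi_ss, phi_tt) = diag(8(-3s^2 - 6s + 4), 6(-2t + 5)).
At (0, 2): H = diag(32, 6).
Both eigenvalues are positive, so H is positive definite: a local minimum.

local minimum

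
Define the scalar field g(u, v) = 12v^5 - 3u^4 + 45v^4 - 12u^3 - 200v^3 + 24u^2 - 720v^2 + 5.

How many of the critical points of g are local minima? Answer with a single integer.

2

g separates as a function of u plus a function of v, so ∇g=0 decouples.
∂g/∂u = -12u(u - 1)(u + 4) = 0 at u ∈ {-4, 0, 1}; ∂g/∂v = 60v(v - 3)(v + 2)(v + 4) = 0 at v ∈ {-4, -2, 0, 3}.
The Hessian is diagonal: diag(g_uu, g_vv). Second derivatives: g_uu(-4)=-240, g_uu(0)=48, g_uu(1)=-60; g_vv(-4)=-3360, g_vv(-2)=1200, g_vv(0)=-1440, g_vv(3)=6300.
Local minima occur where both diagonal entries positive: (0, -2), (0, 3). Count: 2.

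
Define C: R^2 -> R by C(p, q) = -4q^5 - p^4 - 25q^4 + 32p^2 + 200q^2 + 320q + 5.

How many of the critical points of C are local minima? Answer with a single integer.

2

C separates as a function of p plus a function of q, so ∇C=0 decouples.
∂C/∂p = -4p(p - 4)(p + 4) = 0 at p ∈ {-4, 0, 4}; ∂C/∂q = -20(q - 2)(q + 1)(q + 2)(q + 4) = 0 at q ∈ {-4, -2, -1, 2}.
The Hessian is diagonal: diag(C_pp, C_qq). Second derivatives: C_pp(-4)=-128, C_pp(0)=64, C_pp(4)=-128; C_qq(-4)=720, C_qq(-2)=-160, C_qq(-1)=180, C_qq(2)=-1440.
Local minima occur where both diagonal entries positive: (0, -4), (0, -1). Count: 2.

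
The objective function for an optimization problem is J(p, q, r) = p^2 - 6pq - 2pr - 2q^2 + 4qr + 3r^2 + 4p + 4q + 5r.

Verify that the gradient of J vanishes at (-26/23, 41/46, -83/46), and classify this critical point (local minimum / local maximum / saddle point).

∇J = (2p - 6q - 2r + 4, -6p - 4q + 4r + 4, -2p + 4q + 6r + 5); substituting (-26/23, 41/46, -83/46) gives ∇J = (0, 0, 0), so (-26/23, 41/46, -83/46) is indeed a critical point.
The Hessian is constant: H = [[2, -6, -2], [-6, -4, 4], [-2, 4, 6]].
Leading principal minors: Δ₁ = 2, Δ₂ = -44, Δ₃ = -184.
The minors fit neither the all-positive nor the alternating-sign pattern, so H is indefinite: a saddle point.

saddle point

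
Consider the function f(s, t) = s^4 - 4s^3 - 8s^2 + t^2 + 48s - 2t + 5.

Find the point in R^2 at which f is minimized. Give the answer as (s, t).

(-2, 1)

f(s,t) separates as P(s) + Q(t) + 5, so its minimum is min P + min Q + 5.
P'(s) = 4(s - 3)(s - 2)(s + 2) vanishes at s ∈ {-2, 2, 3}; Q'(t) = 2(t - 1) vanishes at t ∈ {1}.
Local minima of P (where P''>0): P(-2)=-80, P(3)=45. Local minima of Q: Q(1)=-1.
So the global minimum of f is P(-2) + Q(1) + 5 = -80 − 1 + 5 = -76, attained at (-2, 1).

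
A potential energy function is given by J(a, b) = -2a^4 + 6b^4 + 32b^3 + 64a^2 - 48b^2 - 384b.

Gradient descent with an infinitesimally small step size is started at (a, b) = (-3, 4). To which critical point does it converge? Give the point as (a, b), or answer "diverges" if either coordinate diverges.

(0, 2)

J is separable, so gradient descent decouples: a follows -∂J/∂a, b follows -∂J/∂b.
∂J/∂a = -8a(a - 4)(a + 4); at a=-3 this is -168, so a increases.
∂J/∂b = 24(b - 2)(b + 2)(b + 4); at b=4 this is 2304, so b decreases.
a converges to its nearest critical value 0 (a local min of the a-part); b converges to 2. The iterate converges to (0, 2).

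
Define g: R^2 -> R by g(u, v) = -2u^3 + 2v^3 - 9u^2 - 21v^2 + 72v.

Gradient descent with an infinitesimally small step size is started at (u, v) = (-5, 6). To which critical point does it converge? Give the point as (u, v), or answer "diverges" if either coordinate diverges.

(-3, 4)

g is separable, so gradient descent decouples: u follows -∂g/∂u, v follows -∂g/∂v.
∂g/∂u = -6u(u + 3); at u=-5 this is -60, so u increases.
∂g/∂v = 6(v - 4)(v - 3); at v=6 this is 36, so v decreases.
u converges to its nearest critical value -3 (a local min of the u-part); v converges to 4. The iterate converges to (-3, 4).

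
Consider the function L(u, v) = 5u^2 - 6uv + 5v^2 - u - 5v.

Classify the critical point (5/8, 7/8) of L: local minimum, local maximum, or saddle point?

The Hessian of L is constant: H = [[10, -6], [-6, 10]].
det(H) = 10·10 − (-6)² = 64.
det(H) > 0 and tr(H) = 20 > 0, so H is positive definite and the point is a local minimum.

local minimum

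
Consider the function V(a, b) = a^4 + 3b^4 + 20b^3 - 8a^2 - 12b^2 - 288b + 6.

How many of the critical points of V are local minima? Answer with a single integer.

V separates as a function of a plus a function of b, so ∇V=0 decouples.
∂V/∂a = 4a(a - 2)(a + 2) = 0 at a ∈ {-2, 0, 2}; ∂V/∂b = 12(b - 2)(b + 3)(b + 4) = 0 at b ∈ {-4, -3, 2}.
The Hessian is diagonal: diag(V_aa, V_bb). Second derivatives: V_aa(-2)=32, V_aa(0)=-16, V_aa(2)=32; V_bb(-4)=72, V_bb(-3)=-60, V_bb(2)=360.
Local minima occur where both diagonal entries positive: (-2, -4), (-2, 2), (2, -4), (2, 2). Count: 4.

4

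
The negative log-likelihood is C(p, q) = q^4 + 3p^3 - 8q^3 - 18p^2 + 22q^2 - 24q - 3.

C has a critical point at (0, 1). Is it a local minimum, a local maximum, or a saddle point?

saddle point

The mixed partial ∂²C/∂p∂q is 0, so the Hessian at any point is diag(C_pp, C_qq) = diag(18(p - 2), 4(3q^2 - 12q + 11)).
At (0, 1): H = diag(-36, 8).
The eigenvalues have opposite signs, so H is indefinite: a saddle point.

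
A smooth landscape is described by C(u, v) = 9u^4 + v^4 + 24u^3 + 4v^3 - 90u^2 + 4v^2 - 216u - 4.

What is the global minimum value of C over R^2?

-460

C(u,v) separates as P(u) + Q(v) − 4, so its minimum is min P + min Q − 4.
P'(u) = 36(u - 2)(u + 1)(u + 3) vanishes at u ∈ {-3, -1, 2}; Q'(v) = 4v(v + 1)(v + 2) vanishes at v ∈ {-2, -1, 0}.
Local minima of P (where P''>0): P(-3)=-81, P(2)=-456. Local minima of Q: Q(-2)=0, Q(0)=0.
So the global minimum of C is P(2) + Q(-2) − 4 = -456 + 0 − 4 = -460, attained at (2, -2).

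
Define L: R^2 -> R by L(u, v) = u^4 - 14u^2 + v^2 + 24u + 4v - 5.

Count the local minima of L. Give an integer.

2

L separates as a function of u plus a function of v, so ∇L=0 decouples.
∂L/∂u = 4(u - 2)(u - 1)(u + 3) = 0 at u ∈ {-3, 1, 2}; ∂L/∂v = 2(v + 2) = 0 at v ∈ {-2}.
The Hessian is diagonal: diag(L_uu, L_vv). Second derivatives: L_uu(-3)=80, L_uu(1)=-16, L_uu(2)=20; L_vv(-2)=2.
Local minima occur where both diagonal entries positive: (-3, -2), (2, -2). Count: 2.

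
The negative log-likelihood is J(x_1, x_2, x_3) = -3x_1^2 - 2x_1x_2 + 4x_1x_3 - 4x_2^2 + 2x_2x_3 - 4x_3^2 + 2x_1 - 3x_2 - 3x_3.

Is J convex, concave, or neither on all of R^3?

J is quadratic, so its Hessian is the constant matrix H = [[-6, -2, 4], [-2, -8, 2], [4, 2, -8]].
Leading principal minors: -6, 44, -232.
Signs alternate −, +, − ⇒ H ≺ 0 ⇒ concave.

concave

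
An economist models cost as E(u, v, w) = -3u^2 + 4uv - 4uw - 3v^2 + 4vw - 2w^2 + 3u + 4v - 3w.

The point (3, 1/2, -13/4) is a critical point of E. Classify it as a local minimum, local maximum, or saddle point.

local maximum

The Hessian is constant: H = [[-6, 4, -4], [4, -6, 4], [-4, 4, -4]].
Leading principal minors: Δ₁ = -6, Δ₂ = 20, Δ₃ = -16.
The minors alternate sign starting negative (−, +, −), so H is negative definite: a local maximum.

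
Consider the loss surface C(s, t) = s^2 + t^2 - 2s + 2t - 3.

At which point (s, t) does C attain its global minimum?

C(s,t) separates as P(s) + Q(t) − 3, so its minimum is min P + min Q − 3.
P'(s) = 2s - 2 vanishes at s ∈ {1}; Q'(t) = 2(t + 1) vanishes at t ∈ {-1}.
Local minima of P (where P''>0): P(1)=-1. Local minima of Q: Q(-1)=-1.
So the global minimum of C is P(1) + Q(-1) − 3 = -1 − 1 − 3 = -5, attained at (1, -1).

(1, -1)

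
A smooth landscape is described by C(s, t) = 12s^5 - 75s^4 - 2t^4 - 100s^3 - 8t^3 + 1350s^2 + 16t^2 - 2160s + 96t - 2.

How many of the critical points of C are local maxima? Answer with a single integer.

C separates as a function of s plus a function of t, so ∇C=0 decouples.
∂C/∂s = 60(s - 4)(s - 3)(s - 1)(s + 3) = 0 at s ∈ {-3, 1, 3, 4}; ∂C/∂t = -8(t - 2)(t + 2)(t + 3) = 0 at t ∈ {-3, -2, 2}.
The Hessian is diagonal: diag(C_ss, C_tt). Second derivatives: C_ss(-3)=-10080, C_ss(1)=1440, C_ss(3)=-720, C_ss(4)=1260; C_tt(-3)=-40, C_tt(-2)=32, C_tt(2)=-160.
Local maxima occur where both diagonal entries negative: (-3, -3), (-3, 2), (3, -3), (3, 2). Count: 4.

4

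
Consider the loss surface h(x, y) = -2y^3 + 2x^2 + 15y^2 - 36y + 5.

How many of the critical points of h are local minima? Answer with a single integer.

h separates as a function of x plus a function of y, so ∇h=0 decouples.
∂h/∂x = 4x = 0 at x ∈ {0}; ∂h/∂y = -6(y - 3)(y - 2) = 0 at y ∈ {2, 3}.
The Hessian is diagonal: diag(h_xx, h_yy). Second derivatives: h_xx(0)=4; h_yy(2)=6, h_yy(3)=-6.
Local minima occur where both diagonal entries positive: (0, 2). Count: 1.

1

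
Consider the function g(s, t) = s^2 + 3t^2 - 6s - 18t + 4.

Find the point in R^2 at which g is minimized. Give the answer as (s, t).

(3, 3)

g(s,t) separates as P(s) + Q(t) + 4, so its minimum is min P + min Q + 4.
P'(s) = 2s - 6 vanishes at s ∈ {3}; Q'(t) = 6(t - 3) vanishes at t ∈ {3}.
Local minima of P (where P''>0): P(3)=-9. Local minima of Q: Q(3)=-27.
So the global minimum of g is P(3) + Q(3) + 4 = -9 − 27 + 4 = -32, attained at (3, 3).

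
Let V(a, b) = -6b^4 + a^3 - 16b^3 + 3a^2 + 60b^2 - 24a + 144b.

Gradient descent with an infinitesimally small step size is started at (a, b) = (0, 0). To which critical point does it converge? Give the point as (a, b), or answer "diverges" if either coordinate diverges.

V is separable, so gradient descent decouples: a follows -∂V/∂a, b follows -∂V/∂b.
∂V/∂a = 3(a - 2)(a + 4); at a=0 this is -24, so a increases.
∂V/∂b = -24(b - 2)(b + 1)(b + 3); at b=0 this is 144, so b decreases.
a converges to its nearest critical value 2 (a local min of the a-part); b converges to -1. The iterate converges to (2, -1).

(2, -1)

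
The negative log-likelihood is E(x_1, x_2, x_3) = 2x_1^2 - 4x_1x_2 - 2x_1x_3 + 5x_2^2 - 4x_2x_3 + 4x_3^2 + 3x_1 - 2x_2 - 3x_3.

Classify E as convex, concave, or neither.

convex

E is quadratic, so its Hessian is the constant matrix H = [[4, -4, -2], [-4, 10, -4], [-2, -4, 8]].
Leading principal minors: 4, 24, 24.
All positive ⇒ H ≻ 0 ⇒ convex.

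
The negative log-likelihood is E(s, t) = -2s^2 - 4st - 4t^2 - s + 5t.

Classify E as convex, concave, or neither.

concave

E is quadratic, so its Hessian is the constant matrix H = [[-4, -4], [-4, -8]].
det(H) = 16, tr(H) = -12.
det(H) > 0 and tr(H) < 0, so H is negative definite everywhere: concave.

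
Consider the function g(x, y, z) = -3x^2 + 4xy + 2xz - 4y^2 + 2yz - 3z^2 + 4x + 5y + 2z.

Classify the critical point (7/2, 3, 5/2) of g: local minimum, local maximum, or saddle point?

The Hessian is constant: H = [[-6, 4, 2], [4, -8, 2], [2, 2, -6]].
Leading principal minors: Δ₁ = -6, Δ₂ = 32, Δ₃ = -104.
The minors alternate sign starting negative (−, +, −), so H is negative definite: a local maximum.

local maximum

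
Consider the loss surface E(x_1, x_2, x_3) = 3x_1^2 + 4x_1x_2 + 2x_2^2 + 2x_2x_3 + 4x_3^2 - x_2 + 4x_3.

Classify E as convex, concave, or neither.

convex

E is quadratic, so its Hessian is the constant matrix H = [[6, 4, 0], [4, 4, 2], [0, 2, 8]].
Leading principal minors: 6, 8, 40.
All positive ⇒ H ≻ 0 ⇒ convex.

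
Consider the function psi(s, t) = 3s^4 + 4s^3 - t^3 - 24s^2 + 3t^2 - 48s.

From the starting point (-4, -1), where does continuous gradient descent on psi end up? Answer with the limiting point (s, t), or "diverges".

psi is separable, so gradient descent decouples: s follows -∂psi/∂s, t follows -∂psi/∂t.
∂psi/∂s = 12(s - 2)(s + 1)(s + 2); at s=-4 this is -432, so s increases.
∂psi/∂t = -3t(t - 2); at t=-1 this is -9, so t increases.
s converges to its nearest critical value -2 (a local min of the s-part); t converges to 0. The iterate converges to (-2, 0).

(-2, 0)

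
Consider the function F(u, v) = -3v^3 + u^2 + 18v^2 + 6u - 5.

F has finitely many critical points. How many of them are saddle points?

F separates as a function of u plus a function of v, so ∇F=0 decouples.
∂F/∂u = 2(u + 3) = 0 at u ∈ {-3}; ∂F/∂v = -9v(v - 4) = 0 at v ∈ {0, 4}.
The Hessian is diagonal: diag(F_uu, F_vv). Second derivatives: F_uu(-3)=2; F_vv(0)=36, F_vv(4)=-36.
Saddle points occur where the two diagonal entries have opposite signs: (-3, 4). Count: 1.

1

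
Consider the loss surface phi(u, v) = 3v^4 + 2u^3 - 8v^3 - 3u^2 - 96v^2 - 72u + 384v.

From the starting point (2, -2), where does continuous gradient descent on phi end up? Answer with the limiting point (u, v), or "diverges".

phi is separable, so gradient descent decouples: u follows -∂phi/∂u, v follows -∂phi/∂v.
∂phi/∂u = 6(u - 4)(u + 3); at u=2 this is -60, so u increases.
∂phi/∂v = 12(v - 4)(v - 2)(v + 4); at v=-2 this is 576, so v decreases.
u converges to its nearest critical value 4 (a local min of the u-part); v converges to -4. The iterate converges to (4, -4).

(4, -4)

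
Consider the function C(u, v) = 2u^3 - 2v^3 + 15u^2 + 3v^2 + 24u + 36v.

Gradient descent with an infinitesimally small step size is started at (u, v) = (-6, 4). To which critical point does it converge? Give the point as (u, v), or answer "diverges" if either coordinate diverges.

diverges

C is separable, so gradient descent decouples: u follows -∂C/∂u, v follows -∂C/∂v.
∂C/∂u = 6(u + 1)(u + 4); at u=-6 this is 60, so u decreases.
∂C/∂v = -6(v - 3)(v + 2); at v=4 this is -36, so v increases.
The u-coordinate has no critical point in that direction and runs off to infinity.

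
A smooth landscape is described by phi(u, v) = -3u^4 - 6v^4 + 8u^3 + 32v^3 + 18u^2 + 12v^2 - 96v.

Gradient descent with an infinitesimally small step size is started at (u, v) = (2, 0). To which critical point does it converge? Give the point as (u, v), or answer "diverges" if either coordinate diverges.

(0, 1)

phi is separable, so gradient descent decouples: u follows -∂phi/∂u, v follows -∂phi/∂v.
∂phi/∂u = -12u(u - 3)(u + 1); at u=2 this is 72, so u decreases.
∂phi/∂v = -24(v - 4)(v - 1)(v + 1); at v=0 this is -96, so v increases.
u converges to its nearest critical value 0 (a local min of the u-part); v converges to 1. The iterate converges to (0, 1).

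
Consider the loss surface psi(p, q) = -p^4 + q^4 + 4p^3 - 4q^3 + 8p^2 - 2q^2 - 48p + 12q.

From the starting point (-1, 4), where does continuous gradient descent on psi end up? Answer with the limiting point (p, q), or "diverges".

(2, 3)

psi is separable, so gradient descent decouples: p follows -∂psi/∂p, q follows -∂psi/∂q.
∂psi/∂p = -4(p - 3)(p - 2)(p + 2); at p=-1 this is -48, so p increases.
∂psi/∂q = 4(q - 3)(q - 1)(q + 1); at q=4 this is 60, so q decreases.
p converges to its nearest critical value 2 (a local min of the p-part); q converges to 3. The iterate converges to (2, 3).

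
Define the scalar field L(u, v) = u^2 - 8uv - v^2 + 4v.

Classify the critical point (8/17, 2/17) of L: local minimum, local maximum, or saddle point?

The Hessian of L is constant: H = [[2, -8], [-8, -2]].
det(H) = 2·(-2) − (-8)² = -68.
Since det(H) < 0, H is indefinite and the critical point is a saddle point.

saddle point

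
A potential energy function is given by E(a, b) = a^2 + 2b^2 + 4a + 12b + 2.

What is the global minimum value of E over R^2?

E(a,b) separates as P(a) + Q(b) + 2, so its minimum is min P + min Q + 2.
P'(a) = 2a + 4 vanishes at a ∈ {-2}; Q'(b) = 4b + 12 vanishes at b ∈ {-3}.
Local minima of P (where P''>0): P(-2)=-4. Local minima of Q: Q(-3)=-18.
So the global minimum of E is P(-2) + Q(-3) + 2 = -4 − 18 + 2 = -20, attained at (-2, -3).

-20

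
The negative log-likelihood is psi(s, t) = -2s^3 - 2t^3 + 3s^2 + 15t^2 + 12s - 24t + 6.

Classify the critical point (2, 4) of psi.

The mixed partial ∂²psi/∂s∂t is 0, so the Hessian at any point is diag(psi_ss, psi_tt) = diag(6(-2s + 1), 6(-2t + 5)).
At (2, 4): H = diag(-18, -18).
Both eigenvalues are negative, so H is negative definite: a local maximum.

local maximum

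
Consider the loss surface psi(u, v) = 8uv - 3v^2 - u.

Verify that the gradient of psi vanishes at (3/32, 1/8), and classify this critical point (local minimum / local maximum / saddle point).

∇psi = (8v - 1, 8u - 6v); substituting (3/32, 1/8) gives ∇psi = (0, 0), so (3/32, 1/8) is indeed a critical point.
The Hessian of psi is constant: H = [[0, 8], [8, -6]].
det(H) = 0·(-6) − 8² = -64.
Since det(H) < 0, H is indefinite and the critical point is a saddle point.

saddle point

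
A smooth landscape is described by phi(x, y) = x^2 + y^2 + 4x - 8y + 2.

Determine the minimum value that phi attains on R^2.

phi(x,y) separates as P(x) + Q(y) + 2, so its minimum is min P + min Q + 2.
P'(x) = 2x + 4 vanishes at x ∈ {-2}; Q'(y) = 2y - 8 vanishes at y ∈ {4}.
Local minima of P (where P''>0): P(-2)=-4. Local minima of Q: Q(4)=-16.
So the global minimum of phi is P(-2) + Q(4) + 2 = -4 − 16 + 2 = -18, attained at (-2, 4).

-18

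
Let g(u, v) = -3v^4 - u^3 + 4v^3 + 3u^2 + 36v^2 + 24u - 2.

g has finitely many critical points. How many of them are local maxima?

2

g separates as a function of u plus a function of v, so ∇g=0 decouples.
∂g/∂u = -3(u - 4)(u + 2) = 0 at u ∈ {-2, 4}; ∂g/∂v = -12v(v - 3)(v + 2) = 0 at v ∈ {-2, 0, 3}.
The Hessian is diagonal: diag(g_uu, g_vv). Second derivatives: g_uu(-2)=18, g_uu(4)=-18; g_vv(-2)=-120, g_vv(0)=72, g_vv(3)=-180.
Local maxima occur where both diagonal entries negative: (4, -2), (4, 3). Count: 2.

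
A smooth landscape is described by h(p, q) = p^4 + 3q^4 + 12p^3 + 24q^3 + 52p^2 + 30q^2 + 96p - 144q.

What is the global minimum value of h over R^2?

h(p,q) separates as A(p) + B(q), so its minimum is min A + min B.
A'(p) = 4(p + 2)(p + 3)(p + 4) vanishes at p ∈ {-4, -3, -2}; B'(q) = 12(q - 1)(q + 3)(q + 4) vanishes at q ∈ {-4, -3, 1}.
Local minima of A (where A''>0): A(-4)=-64, A(-2)=-64. Local minima of B: B(-4)=288, B(1)=-87.
So the global minimum of h is A(-4) + B(1) = -64 − 87 = -151, attained at (-4, 1).

-151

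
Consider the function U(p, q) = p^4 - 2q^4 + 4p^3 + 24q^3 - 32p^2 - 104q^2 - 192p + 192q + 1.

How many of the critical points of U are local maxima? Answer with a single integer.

U separates as a function of p plus a function of q, so ∇U=0 decouples.
∂U/∂p = 4(p - 4)(p + 3)(p + 4) = 0 at p ∈ {-4, -3, 4}; ∂U/∂q = -8(q - 4)(q - 3)(q - 2) = 0 at q ∈ {2, 3, 4}.
The Hessian is diagonal: diag(U_pp, U_qq). Second derivatives: U_pp(-4)=32, U_pp(-3)=-28, U_pp(4)=224; U_qq(2)=-16, U_qq(3)=8, U_qq(4)=-16.
Local maxima occur where both diagonal entries negative: (-3, 2), (-3, 4). Count: 2.

2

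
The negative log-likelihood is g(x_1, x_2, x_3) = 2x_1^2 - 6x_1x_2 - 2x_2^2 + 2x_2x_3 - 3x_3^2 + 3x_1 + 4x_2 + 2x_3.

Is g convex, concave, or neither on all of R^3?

neither

g is quadratic, so its Hessian is the constant matrix H = [[4, -6, 0], [-6, -4, 2], [0, 2, -6]].
Leading principal minors: 4, -52, 296.
Neither pattern holds ⇒ H is indefinite ⇒ neither convex nor concave.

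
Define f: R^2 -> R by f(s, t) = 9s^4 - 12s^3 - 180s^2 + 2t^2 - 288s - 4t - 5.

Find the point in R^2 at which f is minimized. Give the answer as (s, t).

(4, 1)

f(s,t) separates as P(s) + Q(t) − 5, so its minimum is min P + min Q − 5.
P'(s) = 36(s - 4)(s + 1)(s + 2) vanishes at s ∈ {-2, -1, 4}; Q'(t) = 4(t - 1) vanishes at t ∈ {1}.
Local minima of P (where P''>0): P(-2)=96, P(4)=-2496. Local minima of Q: Q(1)=-2.
So the global minimum of f is P(4) + Q(1) − 5 = -2496 − 2 − 5 = -2503, attained at (4, 1).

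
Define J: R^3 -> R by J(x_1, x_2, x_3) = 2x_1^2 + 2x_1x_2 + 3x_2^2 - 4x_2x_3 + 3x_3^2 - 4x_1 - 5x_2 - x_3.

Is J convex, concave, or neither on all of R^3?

convex

J is quadratic, so its Hessian is the constant matrix H = [[4, 2, 0], [2, 6, -4], [0, -4, 6]].
Leading principal minors: 4, 20, 56.
All positive ⇒ H ≻ 0 ⇒ convex.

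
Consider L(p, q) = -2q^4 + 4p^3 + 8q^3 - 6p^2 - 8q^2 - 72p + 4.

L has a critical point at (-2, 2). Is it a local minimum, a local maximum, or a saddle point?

local maximum

The mixed partial ∂²L/∂p∂q is 0, so the Hessian at any point is diag(L_pp, L_qq) = diag(12(2p - 1), 8(-3q^2 + 6q - 2)).
At (-2, 2): H = diag(-60, -16).
Both eigenvalues are negative, so H is negative definite: a local maximum.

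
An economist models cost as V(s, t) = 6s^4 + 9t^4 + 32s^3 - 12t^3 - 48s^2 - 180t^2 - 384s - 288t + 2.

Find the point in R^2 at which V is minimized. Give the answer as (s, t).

V(s,t) separates as P(s) + Q(t) + 2, so its minimum is min P + min Q + 2.
P'(s) = 24(s - 2)(s + 2)(s + 4) vanishes at s ∈ {-4, -2, 2}; Q'(t) = 36(t - 4)(t + 1)(t + 2) vanishes at t ∈ {-2, -1, 4}.
Local minima of P (where P''>0): P(-4)=256, P(2)=-608. Local minima of Q: Q(-2)=96, Q(4)=-2496.
So the global minimum of V is P(2) + Q(4) + 2 = -608 − 2496 + 2 = -3102, attained at (2, 4).

(2, 4)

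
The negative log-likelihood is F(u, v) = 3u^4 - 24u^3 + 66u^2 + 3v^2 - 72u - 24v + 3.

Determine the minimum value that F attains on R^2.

-72

F(u,v) separates as P(u) + Q(v) + 3, so its minimum is min P + min Q + 3.
P'(u) = 12(u - 3)(u - 2)(u - 1) vanishes at u ∈ {1, 2, 3}; Q'(v) = 6v - 24 vanishes at v ∈ {4}.
Local minima of P (where P''>0): P(1)=-27, P(3)=-27. Local minima of Q: Q(4)=-48.
So the global minimum of F is P(1) + Q(4) + 3 = -27 − 48 + 3 = -72, attained at (1, 4).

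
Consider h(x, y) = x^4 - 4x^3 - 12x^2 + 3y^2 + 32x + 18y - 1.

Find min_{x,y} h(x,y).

h(x,y) separates as P(x) + Q(y) − 1, so its minimum is min P + min Q − 1.
P'(x) = 4(x - 4)(x - 1)(x + 2) vanishes at x ∈ {-2, 1, 4}; Q'(y) = 6y + 18 vanishes at y ∈ {-3}.
Local minima of P (where P''>0): P(-2)=-64, P(4)=-64. Local minima of Q: Q(-3)=-27.
So the global minimum of h is P(-2) + Q(-3) − 1 = -64 − 27 − 1 = -92, attained at (-2, -3).

-92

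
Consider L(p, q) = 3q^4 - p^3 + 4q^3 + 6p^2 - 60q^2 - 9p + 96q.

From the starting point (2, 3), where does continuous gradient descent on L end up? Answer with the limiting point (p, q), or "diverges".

L is separable, so gradient descent decouples: p follows -∂L/∂p, q follows -∂L/∂q.
∂L/∂p = -3(p - 3)(p - 1); at p=2 this is 3, so p decreases.
∂L/∂q = 12(q - 2)(q - 1)(q + 4); at q=3 this is 168, so q decreases.
p converges to its nearest critical value 1 (a local min of the p-part); q converges to 2. The iterate converges to (1, 2).

(1, 2)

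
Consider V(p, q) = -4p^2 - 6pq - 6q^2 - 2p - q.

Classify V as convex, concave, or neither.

concave

V is quadratic, so its Hessian is the constant matrix H = [[-8, -6], [-6, -12]].
det(H) = 60, tr(H) = -20.
det(H) > 0 and tr(H) < 0, so H is negative definite everywhere: concave.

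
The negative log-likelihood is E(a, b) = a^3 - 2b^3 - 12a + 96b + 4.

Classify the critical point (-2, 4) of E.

The mixed partial ∂²E/∂a∂b is 0, so the Hessian at any point is diag(E_aa, E_bb) = diag(6a, -12b).
At (-2, 4): H = diag(-12, -48).
Both eigenvalues are negative, so H is negative definite: a local maximum.

local maximum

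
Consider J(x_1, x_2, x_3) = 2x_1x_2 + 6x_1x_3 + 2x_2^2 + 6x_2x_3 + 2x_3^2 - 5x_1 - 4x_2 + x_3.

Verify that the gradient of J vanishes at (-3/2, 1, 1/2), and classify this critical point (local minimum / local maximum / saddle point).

∇J = (2x_2 + 6x_3 - 5, 2x_1 + 4x_2 + 6x_3 - 4, 6x_1 + 6x_2 + 4x_3 + 1); substituting (-3/2, 1, 1/2) gives ∇J = (0, 0, 0), so (-3/2, 1, 1/2) is indeed a critical point.
The Hessian is constant: H = [[0, 2, 6], [2, 4, 6], [6, 6, 4]].
Leading principal minors: Δ₁ = 0, Δ₂ = -4, Δ₃ = -16.
The minors fit neither the all-positive nor the alternating-sign pattern, so H is indefinite: a saddle point.

saddle point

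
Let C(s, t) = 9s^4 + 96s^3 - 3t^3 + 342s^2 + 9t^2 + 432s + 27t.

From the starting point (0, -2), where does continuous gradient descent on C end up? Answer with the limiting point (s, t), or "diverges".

(-1, -1)

C is separable, so gradient descent decouples: s follows -∂C/∂s, t follows -∂C/∂t.
∂C/∂s = 36(s + 1)(s + 3)(s + 4); at s=0 this is 432, so s decreases.
∂C/∂t = -9(t - 3)(t + 1); at t=-2 this is -45, so t increases.
s converges to its nearest critical value -1 (a local min of the s-part); t converges to -1. The iterate converges to (-1, -1).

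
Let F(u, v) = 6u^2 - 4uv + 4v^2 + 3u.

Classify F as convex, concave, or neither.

F is quadratic, so its Hessian is the constant matrix H = [[12, -4], [-4, 8]].
det(H) = 80, tr(H) = 20.
det(H) > 0 and tr(H) > 0, so H is positive definite everywhere: convex.

convex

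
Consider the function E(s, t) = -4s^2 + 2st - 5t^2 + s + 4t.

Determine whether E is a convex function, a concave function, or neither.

concave

E is quadratic, so its Hessian is the constant matrix H = [[-8, 2], [2, -10]].
det(H) = 76, tr(H) = -18.
det(H) > 0 and tr(H) < 0, so H is negative definite everywhere: concave.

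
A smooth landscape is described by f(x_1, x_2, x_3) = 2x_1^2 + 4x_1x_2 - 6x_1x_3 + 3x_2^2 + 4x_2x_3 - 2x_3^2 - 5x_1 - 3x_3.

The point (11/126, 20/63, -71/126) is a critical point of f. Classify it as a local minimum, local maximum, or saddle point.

The Hessian is constant: H = [[4, 4, -6], [4, 6, 4], [-6, 4, -4]].
Leading principal minors: Δ₁ = 4, Δ₂ = 8, Δ₃ = -504.
The minors fit neither the all-positive nor the alternating-sign pattern, so H is indefinite: a saddle point.

saddle point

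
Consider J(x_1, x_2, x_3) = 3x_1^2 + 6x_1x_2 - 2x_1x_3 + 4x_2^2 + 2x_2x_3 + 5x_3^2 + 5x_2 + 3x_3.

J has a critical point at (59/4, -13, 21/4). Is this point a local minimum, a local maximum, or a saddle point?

The Hessian is constant: H = [[6, 6, -2], [6, 8, 2], [-2, 2, 10]].
Leading principal minors: Δ₁ = 6, Δ₂ = 12, Δ₃ = 16.
All leading minors are positive, so H is positive definite: a local minimum.

local minimum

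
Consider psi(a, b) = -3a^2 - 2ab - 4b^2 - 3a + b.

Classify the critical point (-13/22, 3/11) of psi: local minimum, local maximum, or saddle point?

The Hessian of psi is constant: H = [[-6, -2], [-2, -8]].
det(H) = (-6)·(-8) − (-2)² = 44.
det(H) > 0 and tr(H) = -14 < 0, so H is negative definite and the point is a local maximum.

local maximum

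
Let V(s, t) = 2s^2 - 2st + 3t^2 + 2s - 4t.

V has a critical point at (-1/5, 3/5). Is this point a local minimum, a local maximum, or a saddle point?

local minimum

The Hessian of V is constant: H = [[4, -2], [-2, 6]].
det(H) = 4·6 − (-2)² = 20.
det(H) > 0 and tr(H) = 10 > 0, so H is positive definite and the point is a local minimum.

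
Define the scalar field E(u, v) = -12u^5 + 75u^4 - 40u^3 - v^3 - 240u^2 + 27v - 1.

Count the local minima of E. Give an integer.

E separates as a function of u plus a function of v, so ∇E=0 decouples.
∂E/∂u = -60u(u - 4)(u - 2)(u + 1) = 0 at u ∈ {-1, 0, 2, 4}; ∂E/∂v = -3(v - 3)(v + 3) = 0 at v ∈ {-3, 3}.
The Hessian is diagonal: diag(E_uu, E_vv). Second derivatives: E_uu(-1)=900, E_uu(0)=-480, E_uu(2)=720, E_uu(4)=-2400; E_vv(-3)=18, E_vv(3)=-18.
Local minima occur where both diagonal entries positive: (-1, -3), (2, -3). Count: 2.

2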